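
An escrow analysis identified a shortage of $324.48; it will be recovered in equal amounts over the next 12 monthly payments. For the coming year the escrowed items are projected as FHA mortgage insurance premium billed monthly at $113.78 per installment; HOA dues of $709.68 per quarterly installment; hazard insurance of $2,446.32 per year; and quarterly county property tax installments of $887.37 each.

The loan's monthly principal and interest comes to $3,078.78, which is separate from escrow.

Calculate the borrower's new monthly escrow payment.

$877.03

FHA mortgage insurance premium = $113.78 × 12 = $1,365.36 per year
HOA dues = $709.68 × 4 = $2,838.72 per year
Hazard insurance = $2,446.32 per year
County property tax = $887.37 × 4 = $3,549.48 per year
Combined annual = $10,199.88
Monthly escrow = $10,199.88 / 12 = $849.99
Shortage spread = $324.48 ÷ 12 = $27.04/mo
New monthly escrow = $849.99 + $27.04 = $877.03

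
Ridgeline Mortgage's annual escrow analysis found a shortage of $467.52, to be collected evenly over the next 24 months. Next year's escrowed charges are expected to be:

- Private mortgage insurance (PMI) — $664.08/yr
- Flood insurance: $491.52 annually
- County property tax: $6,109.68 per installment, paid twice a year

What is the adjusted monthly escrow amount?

$1,134.06

Private mortgage insurance (PMI): $664.08/yr
Flood insurance: $491.52/yr
County property tax: $6,109.68 × 2 = $12,219.36/yr
Total per year = $664.08 + $491.52 + $12,219.36 = $13,374.96
Per month = $13,374.96 ÷ 12 = $1,114.58
Shortage spread = $467.52 / 24 = $19.48/mo
Adjusted monthly = $1,114.58 + $19.48 = $1,134.06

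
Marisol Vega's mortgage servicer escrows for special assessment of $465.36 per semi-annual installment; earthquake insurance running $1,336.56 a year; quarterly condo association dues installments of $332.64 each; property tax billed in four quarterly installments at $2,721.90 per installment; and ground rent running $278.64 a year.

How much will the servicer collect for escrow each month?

$1,230.34

Special assessment: $465.36 × 2 = $930.72 annually
Earthquake insurance: $1,336.56 annually
Condo association dues: $332.64 × 4 = $1,330.56 annually
Property tax: $2,721.90 × 4 = $10,887.60 annually
Ground rent: $278.64 annually
Annual escrow total = $14,764.08
Base monthly escrow = $14,764.08 ÷ 12 = $1,230.34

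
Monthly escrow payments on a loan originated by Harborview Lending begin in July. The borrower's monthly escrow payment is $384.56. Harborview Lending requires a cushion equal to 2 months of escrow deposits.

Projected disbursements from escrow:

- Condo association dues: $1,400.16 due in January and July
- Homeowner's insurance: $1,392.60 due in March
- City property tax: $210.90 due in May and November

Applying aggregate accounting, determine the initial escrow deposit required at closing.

$1,784.72

Cushion = 2 × $384.56 = $769.12
Trial balance (start $0, +$384.56 each month, − disbursements):
  Jul: +$384.56 − $1,400.16 → -$1,015.60
  Aug: +$384.56 → -$631.04
  Sep: +$384.56 → -$246.48
  Oct: +$384.56 → $138.08
  Nov: +$384.56 − $210.90 → $311.74
  Dec: +$384.56 → $696.30
  Jan: +$384.56 − $1,400.16 → -$319.30
  Feb: +$384.56 → $65.26
  Mar: +$384.56 − $1,392.60 → -$942.78
  Apr: +$384.56 → -$558.22
  May: +$384.56 − $210.90 → -$384.56
  Jun: +$384.56 → $0.00
Lowest trial balance = -$1,015.60 (Jul)
Initial deposit = cushion − low point = $769.12 − (-$1,015.60) = $1,784.72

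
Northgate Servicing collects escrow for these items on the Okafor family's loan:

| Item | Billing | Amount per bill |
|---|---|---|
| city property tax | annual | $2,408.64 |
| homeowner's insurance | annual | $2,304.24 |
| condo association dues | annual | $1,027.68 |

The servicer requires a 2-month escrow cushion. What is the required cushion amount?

$956.76

City property tax: $2,408.64 annually
Homeowner's insurance: $2,304.24 annually
Condo association dues: $1,027.68 annually
Yearly total = $2,408.64 + $2,304.24 + $1,027.68 = $5,740.56
Per month = $5,740.56 ÷ 12 = $478.38
Required cushion = 2 × $478.38 = $956.76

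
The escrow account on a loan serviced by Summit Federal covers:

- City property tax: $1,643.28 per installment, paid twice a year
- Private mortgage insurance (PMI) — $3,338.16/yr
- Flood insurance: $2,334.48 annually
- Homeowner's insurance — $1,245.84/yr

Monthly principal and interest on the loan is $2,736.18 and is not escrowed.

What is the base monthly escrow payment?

City property tax = $1,643.28 × 2 = $3,286.56/yr
Private mortgage insurance (PMI) = $3,338.16/yr
Flood insurance = $2,334.48/yr
Homeowner's insurance = $1,245.84/yr
Annual escrow total = $3,286.56 + $3,338.16 + $2,334.48 + $1,245.84 = $10,205.04
Monthly = $10,205.04 / 12 = $850.42

$850.42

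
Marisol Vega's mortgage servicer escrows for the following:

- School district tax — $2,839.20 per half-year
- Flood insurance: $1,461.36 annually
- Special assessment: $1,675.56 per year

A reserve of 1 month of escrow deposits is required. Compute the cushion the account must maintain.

$734.61

School district tax = $2,839.20 × 2 = $5,678.40 annually
Flood insurance = $1,461.36 annually
Special assessment = $1,675.56 annually
Yearly total = $5,678.40 + $1,461.36 + $1,675.56 = $8,815.32
Monthly = $8,815.32 / 12 = $734.61
Required cushion = 1 × $734.61 = $734.61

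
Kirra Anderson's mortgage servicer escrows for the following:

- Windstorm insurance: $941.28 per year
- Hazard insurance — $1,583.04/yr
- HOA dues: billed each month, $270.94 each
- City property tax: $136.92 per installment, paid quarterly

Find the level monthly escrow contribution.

$526.94

Windstorm insurance = $941.28 per year
Hazard insurance = $1,583.04 per year
HOA dues = $270.94 × 12 = $3,251.28 per year
City property tax = $136.92 × 4 = $547.68 per year
Total per year = $6,323.28
Per month = $6,323.28 / 12 = $526.94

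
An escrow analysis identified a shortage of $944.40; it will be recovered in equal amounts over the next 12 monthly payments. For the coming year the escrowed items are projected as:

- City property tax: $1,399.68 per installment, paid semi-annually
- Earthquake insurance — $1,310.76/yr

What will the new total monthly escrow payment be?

$421.21

City property tax — $1,399.68 × 2 = $2,799.36 annually
Earthquake insurance — $1,310.76 annually
Annual escrow total = $4,110.12
Per month = $4,110.12 / 12 = $342.51
Shortage per month = $944.40 / 12 = $78.70
Adjusted monthly = $342.51 + $78.70 = $421.21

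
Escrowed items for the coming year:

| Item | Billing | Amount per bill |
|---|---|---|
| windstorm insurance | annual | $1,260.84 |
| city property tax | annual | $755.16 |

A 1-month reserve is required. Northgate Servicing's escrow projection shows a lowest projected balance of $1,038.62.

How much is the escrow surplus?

Windstorm insurance — $1,260.84/yr
City property tax — $755.16/yr
Annual escrow total = $1,260.84 + $755.16 = $2,016.00
Monthly = $2,016.00 ÷ 12 = $168.00
Required reserve = 1 × $168.00 = $168.00
Surplus = $1,038.62 − $168.00 = $870.62

$870.62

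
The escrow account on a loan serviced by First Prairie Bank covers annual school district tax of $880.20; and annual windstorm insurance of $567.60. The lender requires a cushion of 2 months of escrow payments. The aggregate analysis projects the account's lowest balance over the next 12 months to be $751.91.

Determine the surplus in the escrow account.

School district tax: $880.20/yr
Windstorm insurance: $567.60/yr
Combined annual = $880.20 + $567.60 = $1,447.80
Base monthly escrow = $1,447.80 / 12 = $120.65
Required reserve = 2 × $120.65 = $241.30
Excess over cushion: $751.91 − $241.30 = $510.61

$510.61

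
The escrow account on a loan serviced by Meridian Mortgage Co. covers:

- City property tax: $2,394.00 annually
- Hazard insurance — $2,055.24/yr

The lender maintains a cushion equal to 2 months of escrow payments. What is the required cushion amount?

City property tax = $2,394.00 annually
Hazard insurance = $2,055.24 annually
Total per year = $4,449.24
Per month = $4,449.24 ÷ 12 = $370.77
Required cushion = 2 × $370.77 = $741.54

$741.54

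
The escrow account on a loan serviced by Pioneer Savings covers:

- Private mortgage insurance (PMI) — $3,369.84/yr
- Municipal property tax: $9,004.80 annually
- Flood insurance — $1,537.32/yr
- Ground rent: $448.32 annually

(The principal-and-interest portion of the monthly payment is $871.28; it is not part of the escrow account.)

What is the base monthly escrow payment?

Private mortgage insurance (PMI) = $3,369.84 annually
Municipal property tax = $9,004.80 annually
Flood insurance = $1,537.32 annually
Ground rent = $448.32 annually
Yearly total = $3,369.84 + $9,004.80 + $1,537.32 + $448.32 = $14,360.28
Monthly = $14,360.28 / 12 = $1,196.69

$1,196.69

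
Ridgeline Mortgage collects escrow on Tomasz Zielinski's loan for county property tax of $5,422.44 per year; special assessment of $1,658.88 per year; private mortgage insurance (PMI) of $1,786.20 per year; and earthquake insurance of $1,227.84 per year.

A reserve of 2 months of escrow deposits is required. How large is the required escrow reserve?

County property tax = $5,422.44 annually
Special assessment = $1,658.88 annually
Private mortgage insurance (PMI) = $1,786.20 annually
Earthquake insurance = $1,227.84 annually
Annual escrow total = $10,095.36
Monthly = $10,095.36 ÷ 12 = $841.28
Cushion = 2 × $841.28 = $1,682.56

$1,682.56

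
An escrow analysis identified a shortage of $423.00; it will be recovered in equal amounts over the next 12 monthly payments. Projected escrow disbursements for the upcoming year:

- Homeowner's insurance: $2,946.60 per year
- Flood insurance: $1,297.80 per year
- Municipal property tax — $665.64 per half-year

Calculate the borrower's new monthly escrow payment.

$499.89

Homeowner's insurance: $2,946.60
Flood insurance: $1,297.80
Municipal property tax: $665.64 × 2 = $1,331.28
Annual escrow total = $2,946.60 + $1,297.80 + $1,331.28 = $5,575.68
Monthly = $5,575.68 / 12 = $464.64
Shortage per month = $423.00 ÷ 12 = $35.25
Adjusted monthly = $464.64 + $35.25 = $499.89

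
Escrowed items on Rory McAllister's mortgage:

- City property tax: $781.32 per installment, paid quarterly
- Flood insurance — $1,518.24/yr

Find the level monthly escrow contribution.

City property tax: $781.32 × 4 = $3,125.28 annually
Flood insurance: $1,518.24 annually
Annual escrow total = $3,125.28 + $1,518.24 = $4,643.52
Base monthly escrow = $4,643.52 ÷ 12 = $386.96

$386.96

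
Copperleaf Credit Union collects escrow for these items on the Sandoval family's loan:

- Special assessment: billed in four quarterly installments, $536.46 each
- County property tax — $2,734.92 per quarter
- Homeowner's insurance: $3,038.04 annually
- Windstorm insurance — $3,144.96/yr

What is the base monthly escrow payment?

$1,605.71

Special assessment = $536.46 × 4 = $2,145.84 annually
County property tax = $2,734.92 × 4 = $10,939.68 annually
Homeowner's insurance = $3,038.04 annually
Windstorm insurance = $3,144.96 annually
Combined annual = $2,145.84 + $10,939.68 + $3,038.04 + $3,144.96 = $19,268.52
Per month = $19,268.52 ÷ 12 = $1,605.71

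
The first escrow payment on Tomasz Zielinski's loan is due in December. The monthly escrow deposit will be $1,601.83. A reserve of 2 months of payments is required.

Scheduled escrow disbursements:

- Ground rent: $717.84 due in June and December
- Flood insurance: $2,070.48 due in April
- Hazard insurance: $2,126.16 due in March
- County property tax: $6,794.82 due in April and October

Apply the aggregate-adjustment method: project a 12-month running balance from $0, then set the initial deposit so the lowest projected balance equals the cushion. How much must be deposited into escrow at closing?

Cushion = 2 × $1,601.83 = $3,203.66
Trial balance (start $0, +$1,601.83 each month, − disbursements):
  Dec: +$1,601.83 − $717.84 → $883.99
  Jan: +$1,601.83 → $2,485.82
  Feb: +$1,601.83 → $4,087.65
  Mar: +$1,601.83 − $2,126.16 → $3,563.32
  Apr: +$1,601.83 − $8,865.30 → -$3,700.15
  May: +$1,601.83 → -$2,098.32
  Jun: +$1,601.83 − $717.84 → -$1,214.33
  Jul: +$1,601.83 → $387.50
  Aug: +$1,601.83 → $1,989.33
  Sep: +$1,601.83 → $3,591.16
  Oct: +$1,601.83 − $6,794.82 → -$1,601.83
  Nov: +$1,601.83 → $0.00
Lowest trial balance = -$3,700.15 (Apr)
Initial deposit = cushion − low point = $3,203.66 − (-$3,700.15) = $6,903.81

$6,903.81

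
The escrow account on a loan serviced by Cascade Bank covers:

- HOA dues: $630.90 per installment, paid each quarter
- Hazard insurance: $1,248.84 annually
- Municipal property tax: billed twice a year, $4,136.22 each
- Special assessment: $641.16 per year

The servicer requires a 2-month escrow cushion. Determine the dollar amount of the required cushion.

HOA dues = $630.90 × 4 = $2,523.60 per year
Hazard insurance = $1,248.84 per year
Municipal property tax = $4,136.22 × 2 = $8,272.44 per year
Special assessment = $641.16 per year
Total per year = $2,523.60 + $1,248.84 + $8,272.44 + $641.16 = $12,686.04
Per month = $12,686.04 ÷ 12 = $1,057.17
Required cushion = 2 × $1,057.17 = $2,114.34

$2,114.34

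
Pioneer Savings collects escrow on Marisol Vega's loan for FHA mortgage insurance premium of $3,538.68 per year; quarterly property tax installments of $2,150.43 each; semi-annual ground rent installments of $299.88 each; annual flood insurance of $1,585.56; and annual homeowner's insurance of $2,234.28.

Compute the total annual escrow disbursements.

$16,560.00

FHA mortgage insurance premium: $3,538.68 per year
Property tax: $2,150.43 × 4 = $8,601.72 per year
Ground rent: $299.88 × 2 = $599.76 per year
Flood insurance: $1,585.56 per year
Homeowner's insurance: $2,234.28 per year
Total per year = $16,560.00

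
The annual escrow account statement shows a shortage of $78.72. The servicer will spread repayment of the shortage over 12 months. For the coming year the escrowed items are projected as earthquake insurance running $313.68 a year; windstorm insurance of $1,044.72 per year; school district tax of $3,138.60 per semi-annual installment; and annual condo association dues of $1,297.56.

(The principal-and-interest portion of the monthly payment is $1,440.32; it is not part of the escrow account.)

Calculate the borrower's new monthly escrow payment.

$750.99

Earthquake insurance: $313.68 per year
Windstorm insurance: $1,044.72 per year
School district tax: $3,138.60 × 2 = $6,277.20 per year
Condo association dues: $1,297.56 per year
Yearly total = $313.68 + $1,044.72 + $6,277.20 + $1,297.56 = $8,933.16
Monthly escrow = $8,933.16 ÷ 12 = $744.43
Monthly shortage recovery: $78.72 ÷ 12 = $6.56
New monthly escrow = $744.43 + $6.56 = $750.99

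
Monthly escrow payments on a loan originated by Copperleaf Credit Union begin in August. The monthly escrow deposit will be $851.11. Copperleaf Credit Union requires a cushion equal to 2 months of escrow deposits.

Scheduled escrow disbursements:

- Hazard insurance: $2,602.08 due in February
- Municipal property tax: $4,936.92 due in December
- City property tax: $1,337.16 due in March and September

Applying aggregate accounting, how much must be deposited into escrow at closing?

$5,106.66

Cushion = 2 × $851.11 = $1,702.22
Trial balance (start $0, +$851.11 each month, − disbursements):
  Aug: +$851.11 → $851.11
  Sep: +$851.11 − $1,337.16 → $365.06
  Oct: +$851.11 → $1,216.17
  Nov: +$851.11 → $2,067.28
  Dec: +$851.11 − $4,936.92 → -$2,018.53
  Jan: +$851.11 → -$1,167.42
  Feb: +$851.11 − $2,602.08 → -$2,918.39
  Mar: +$851.11 − $1,337.16 → -$3,404.44
  Apr: +$851.11 → -$2,553.33
  May: +$851.11 → -$1,702.22
  Jun: +$851.11 → -$851.11
  Jul: +$851.11 → $0.00
Lowest trial balance = -$3,404.44 (Mar)
Initial deposit = cushion − low point = $1,702.22 − (-$3,404.44) = $5,106.66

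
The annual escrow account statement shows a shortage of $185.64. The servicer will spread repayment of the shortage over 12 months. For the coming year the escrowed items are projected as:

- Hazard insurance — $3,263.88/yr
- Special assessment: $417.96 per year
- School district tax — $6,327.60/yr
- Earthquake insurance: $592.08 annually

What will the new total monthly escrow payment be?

Hazard insurance = $3,263.88
Special assessment = $417.96
School district tax = $6,327.60
Earthquake insurance = $592.08
Total per year = $3,263.88 + $417.96 + $6,327.60 + $592.08 = $10,601.52
Base monthly escrow = $10,601.52 ÷ 12 = $883.46
Shortage per month = $185.64 / 12 = $15.47
New monthly escrow = $883.46 + $15.47 = $898.93

$898.93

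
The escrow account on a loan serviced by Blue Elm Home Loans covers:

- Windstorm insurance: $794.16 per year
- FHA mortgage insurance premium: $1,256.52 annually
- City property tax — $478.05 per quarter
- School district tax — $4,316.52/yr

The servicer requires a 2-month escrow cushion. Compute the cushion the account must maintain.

Windstorm insurance = $794.16 per year
FHA mortgage insurance premium = $1,256.52 per year
City property tax = $478.05 × 4 = $1,912.20 per year
School district tax = $4,316.52 per year
Yearly total = $8,279.40
Base monthly escrow = $8,279.40 ÷ 12 = $689.95
Cushion = 2 × $689.95 = $1,379.90

$1,379.90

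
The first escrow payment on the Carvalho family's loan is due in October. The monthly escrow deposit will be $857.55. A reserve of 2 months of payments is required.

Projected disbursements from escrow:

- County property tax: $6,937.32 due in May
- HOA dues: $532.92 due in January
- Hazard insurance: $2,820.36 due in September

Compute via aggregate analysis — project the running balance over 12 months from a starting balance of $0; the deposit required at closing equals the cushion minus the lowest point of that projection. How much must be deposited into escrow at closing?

$2,324.94

Cushion = 2 × $857.55 = $1,715.10
Trial balance (start $0, +$857.55 each month, − disbursements):
  Oct: +$857.55 → $857.55
  Nov: +$857.55 → $1,715.10
  Dec: +$857.55 → $2,572.65
  Jan: +$857.55 − $532.92 → $2,897.28
  Feb: +$857.55 → $3,754.83
  Mar: +$857.55 → $4,612.38
  Apr: +$857.55 → $5,469.93
  May: +$857.55 − $6,937.32 → -$609.84
  Jun: +$857.55 → $247.71
  Jul: +$857.55 → $1,105.26
  Aug: +$857.55 → $1,962.81
  Sep: +$857.55 − $2,820.36 → $0.00
Lowest trial balance = -$609.84 (May)
Initial deposit = cushion − low point = $1,715.10 − (-$609.84) = $2,324.94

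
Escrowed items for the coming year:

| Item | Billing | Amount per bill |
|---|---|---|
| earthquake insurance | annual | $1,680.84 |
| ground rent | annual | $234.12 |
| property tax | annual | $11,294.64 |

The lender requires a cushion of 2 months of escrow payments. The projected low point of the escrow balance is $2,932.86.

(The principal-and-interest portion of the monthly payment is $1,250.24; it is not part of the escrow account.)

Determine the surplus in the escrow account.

$731.26

Earthquake insurance = $1,680.84
Ground rent = $234.12
Property tax = $11,294.64
Total annual escrow = $1,680.84 + $234.12 + $11,294.64 = $13,209.60
Per month = $13,209.60 / 12 = $1,100.80
Required cushion = 2 × $1,100.80 = $2,201.60
Surplus = $2,932.86 − $2,201.60 = $731.26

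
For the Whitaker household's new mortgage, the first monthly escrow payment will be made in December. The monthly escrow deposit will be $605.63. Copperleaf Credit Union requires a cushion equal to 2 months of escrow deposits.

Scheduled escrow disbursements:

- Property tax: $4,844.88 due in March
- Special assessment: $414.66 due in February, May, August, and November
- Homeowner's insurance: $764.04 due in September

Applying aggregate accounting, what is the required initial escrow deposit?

$4,048.28

Cushion = 2 × $605.63 = $1,211.26
Trial balance (start $0, +$605.63 each month, − disbursements):
  Dec: +$605.63 → $605.63
  Jan: +$605.63 → $1,211.26
  Feb: +$605.63 − $414.66 → $1,402.23
  Mar: +$605.63 − $4,844.88 → -$2,837.02
  Apr: +$605.63 → -$2,231.39
  May: +$605.63 − $414.66 → -$2,040.42
  Jun: +$605.63 → -$1,434.79
  Jul: +$605.63 → -$829.16
  Aug: +$605.63 − $414.66 → -$638.19
  Sep: +$605.63 − $764.04 → -$796.60
  Oct: +$605.63 → -$190.97
  Nov: +$605.63 − $414.66 → $0.00
Lowest trial balance = -$2,837.02 (Mar)
Initial deposit = cushion − low point = $1,211.26 − (-$2,837.02) = $4,048.28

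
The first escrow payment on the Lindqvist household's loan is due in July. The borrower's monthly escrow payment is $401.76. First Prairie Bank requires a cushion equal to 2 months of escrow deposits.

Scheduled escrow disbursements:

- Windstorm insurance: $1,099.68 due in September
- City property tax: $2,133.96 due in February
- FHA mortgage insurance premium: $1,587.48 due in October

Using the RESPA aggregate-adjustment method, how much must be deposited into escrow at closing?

Cushion = 2 × $401.76 = $803.52
Trial balance (start $0, +$401.76 each month, − disbursements):
  Jul: +$401.76 → $401.76
  Aug: +$401.76 → $803.52
  Sep: +$401.76 − $1,099.68 → $105.60
  Oct: +$401.76 − $1,587.48 → -$1,080.12
  Nov: +$401.76 → -$678.36
  Dec: +$401.76 → -$276.60
  Jan: +$401.76 → $125.16
  Feb: +$401.76 − $2,133.96 → -$1,607.04
  Mar: +$401.76 → -$1,205.28
  Apr: +$401.76 → -$803.52
  May: +$401.76 → -$401.76
  Jun: +$401.76 → $0.00
Lowest trial balance = -$1,607.04 (Feb)
Initial deposit = cushion − low point = $803.52 − (-$1,607.04) = $2,410.56

$2,410.56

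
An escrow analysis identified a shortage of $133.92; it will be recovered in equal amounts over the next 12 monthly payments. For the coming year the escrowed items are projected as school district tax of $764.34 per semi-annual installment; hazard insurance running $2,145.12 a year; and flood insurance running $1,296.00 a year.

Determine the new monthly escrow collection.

$425.31

School district tax = $764.34 × 2 = $1,528.68/yr
Hazard insurance = $2,145.12/yr
Flood insurance = $1,296.00/yr
Yearly total = $1,528.68 + $2,145.12 + $1,296.00 = $4,969.80
Monthly = $4,969.80 / 12 = $414.15
Shortage per month = $133.92 / 12 = $11.16
New monthly escrow = $414.15 + $11.16 = $425.31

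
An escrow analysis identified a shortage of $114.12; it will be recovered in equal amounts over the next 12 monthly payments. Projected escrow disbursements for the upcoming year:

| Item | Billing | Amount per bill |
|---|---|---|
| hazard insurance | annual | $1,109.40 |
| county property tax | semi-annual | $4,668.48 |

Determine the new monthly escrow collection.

$880.04

Hazard insurance = $1,109.40/yr
County property tax = $4,668.48 × 2 = $9,336.96/yr
Annual escrow total = $1,109.40 + $9,336.96 = $10,446.36
Monthly escrow = $10,446.36 ÷ 12 = $870.53
Shortage per month = $114.12 / 12 = $9.51
Adjusted monthly = $870.53 + $9.51 = $880.04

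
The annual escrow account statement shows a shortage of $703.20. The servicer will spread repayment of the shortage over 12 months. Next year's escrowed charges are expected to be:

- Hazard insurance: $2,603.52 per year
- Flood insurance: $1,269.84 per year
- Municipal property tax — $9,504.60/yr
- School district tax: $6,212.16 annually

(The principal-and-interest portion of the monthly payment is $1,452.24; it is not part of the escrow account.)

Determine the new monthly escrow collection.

Hazard insurance = $2,603.52 annually
Flood insurance = $1,269.84 annually
Municipal property tax = $9,504.60 annually
School district tax = $6,212.16 annually
Total annual escrow = $2,603.52 + $1,269.84 + $9,504.60 + $6,212.16 = $19,590.12
Monthly escrow = $19,590.12 ÷ 12 = $1,632.51
Shortage per month = $703.20 ÷ 12 = $58.60
Adjusted monthly = $1,632.51 + $58.60 = $1,691.11

$1,691.11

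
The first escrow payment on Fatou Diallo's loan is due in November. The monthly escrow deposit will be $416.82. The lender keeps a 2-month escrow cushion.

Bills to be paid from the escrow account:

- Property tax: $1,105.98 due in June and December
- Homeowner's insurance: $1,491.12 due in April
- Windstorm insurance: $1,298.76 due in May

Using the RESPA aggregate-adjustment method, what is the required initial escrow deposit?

Cushion = 2 × $416.82 = $833.64
Trial balance (start $0, +$416.82 each month, − disbursements):
  Nov: +$416.82 → $416.82
  Dec: +$416.82 − $1,105.98 → -$272.34
  Jan: +$416.82 → $144.48
  Feb: +$416.82 → $561.30
  Mar: +$416.82 → $978.12
  Apr: +$416.82 − $1,491.12 → -$96.18
  May: +$416.82 − $1,298.76 → -$978.12
  Jun: +$416.82 − $1,105.98 → -$1,667.28
  Jul: +$416.82 → -$1,250.46
  Aug: +$416.82 → -$833.64
  Sep: +$416.82 → -$416.82
  Oct: +$416.82 → $0.00
Lowest trial balance = -$1,667.28 (Jun)
Initial deposit = cushion − low point = $833.64 − (-$1,667.28) = $2,500.92

$2,500.92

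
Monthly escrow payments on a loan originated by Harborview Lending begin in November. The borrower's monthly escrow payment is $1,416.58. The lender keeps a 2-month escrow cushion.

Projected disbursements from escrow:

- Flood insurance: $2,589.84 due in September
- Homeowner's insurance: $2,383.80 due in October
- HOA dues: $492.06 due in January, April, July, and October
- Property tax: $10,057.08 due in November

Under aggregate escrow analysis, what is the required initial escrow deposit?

Cushion = 2 × $1,416.58 = $2,833.16
Trial balance (start $0, +$1,416.58 each month, − disbursements):
  Nov: +$1,416.58 − $10,057.08 → -$8,640.50
  Dec: +$1,416.58 → -$7,223.92
  Jan: +$1,416.58 − $492.06 → -$6,299.40
  Feb: +$1,416.58 → -$4,882.82
  Mar: +$1,416.58 → -$3,466.24
  Apr: +$1,416.58 − $492.06 → -$2,541.72
  May: +$1,416.58 → -$1,125.14
  Jun: +$1,416.58 → $291.44
  Jul: +$1,416.58 − $492.06 → $1,215.96
  Aug: +$1,416.58 → $2,632.54
  Sep: +$1,416.58 − $2,589.84 → $1,459.28
  Oct: +$1,416.58 − $2,875.86 → $0.00
Lowest trial balance = -$8,640.50 (Nov)
Initial deposit = cushion − low point = $2,833.16 − (-$8,640.50) = $11,473.66

$11,473.66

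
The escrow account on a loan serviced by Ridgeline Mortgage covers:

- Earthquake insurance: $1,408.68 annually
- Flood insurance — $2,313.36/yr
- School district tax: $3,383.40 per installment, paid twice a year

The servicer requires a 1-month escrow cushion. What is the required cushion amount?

Earthquake insurance = $1,408.68 per year
Flood insurance = $2,313.36 per year
School district tax = $3,383.40 × 2 = $6,766.80 per year
Combined annual = $1,408.68 + $2,313.36 + $6,766.80 = $10,488.84
Base monthly escrow = $10,488.84 / 12 = $874.07
Reserve = 1 × $874.07 = $874.07

$874.07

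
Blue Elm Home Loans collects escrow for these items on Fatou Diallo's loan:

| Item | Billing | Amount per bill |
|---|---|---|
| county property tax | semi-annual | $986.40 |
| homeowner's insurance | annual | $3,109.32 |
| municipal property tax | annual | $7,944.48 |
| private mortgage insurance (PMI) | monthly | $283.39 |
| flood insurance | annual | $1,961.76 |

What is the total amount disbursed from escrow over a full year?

$18,389.04

County property tax = $986.40 × 2 = $1,972.80
Homeowner's insurance = $3,109.32
Municipal property tax = $7,944.48
Private mortgage insurance (PMI) = $283.39 × 12 = $3,400.68
Flood insurance = $1,961.76
Annual escrow total = $18,389.04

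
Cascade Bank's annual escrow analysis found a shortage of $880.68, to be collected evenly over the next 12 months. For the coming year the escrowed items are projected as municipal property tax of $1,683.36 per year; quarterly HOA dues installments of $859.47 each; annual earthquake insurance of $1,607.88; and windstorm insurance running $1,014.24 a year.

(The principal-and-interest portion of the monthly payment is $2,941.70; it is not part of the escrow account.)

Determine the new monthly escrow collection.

$718.67

Municipal property tax — $1,683.36
HOA dues — $859.47 × 4 = $3,437.88
Earthquake insurance — $1,607.88
Windstorm insurance — $1,014.24
Total per year = $1,683.36 + $3,437.88 + $1,607.88 + $1,014.24 = $7,743.36
Per month = $7,743.36 ÷ 12 = $645.28
Shortage per month = $880.68 / 12 = $73.39
Adjusted monthly = $645.28 + $73.39 = $718.67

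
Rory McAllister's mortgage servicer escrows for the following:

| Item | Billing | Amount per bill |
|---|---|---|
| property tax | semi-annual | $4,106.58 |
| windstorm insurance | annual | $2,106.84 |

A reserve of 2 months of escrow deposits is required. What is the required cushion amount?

Property tax: $4,106.58 × 2 = $8,213.16
Windstorm insurance: $2,106.84
Total per year = $8,213.16 + $2,106.84 = $10,320.00
Monthly escrow = $10,320.00 ÷ 12 = $860.00
Required cushion = 2 × $860.00 = $1,720.00

$1,720.00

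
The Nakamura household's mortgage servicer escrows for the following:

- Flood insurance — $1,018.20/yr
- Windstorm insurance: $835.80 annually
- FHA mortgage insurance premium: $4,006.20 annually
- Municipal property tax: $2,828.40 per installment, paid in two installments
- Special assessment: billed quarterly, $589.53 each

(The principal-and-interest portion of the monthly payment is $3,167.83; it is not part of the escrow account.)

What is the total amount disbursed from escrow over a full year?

$13,875.12

Flood insurance = $1,018.20/yr
Windstorm insurance = $835.80/yr
FHA mortgage insurance premium = $4,006.20/yr
Municipal property tax = $2,828.40 × 2 = $5,656.80/yr
Special assessment = $589.53 × 4 = $2,358.12/yr
Total annual escrow = $1,018.20 + $835.80 + $4,006.20 + $5,656.80 + $2,358.12 = $13,875.12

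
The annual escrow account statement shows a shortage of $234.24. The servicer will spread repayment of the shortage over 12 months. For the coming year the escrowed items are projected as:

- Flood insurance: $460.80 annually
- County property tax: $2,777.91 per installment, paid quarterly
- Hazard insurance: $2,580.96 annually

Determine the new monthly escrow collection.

Flood insurance: $460.80 per year
County property tax: $2,777.91 × 4 = $11,111.64 per year
Hazard insurance: $2,580.96 per year
Yearly total = $460.80 + $11,111.64 + $2,580.96 = $14,153.40
Base monthly escrow = $14,153.40 ÷ 12 = $1,179.45
Monthly shortage recovery: $234.24 ÷ 12 = $19.52
New monthly escrow = $1,179.45 + $19.52 = $1,198.97

$1,198.97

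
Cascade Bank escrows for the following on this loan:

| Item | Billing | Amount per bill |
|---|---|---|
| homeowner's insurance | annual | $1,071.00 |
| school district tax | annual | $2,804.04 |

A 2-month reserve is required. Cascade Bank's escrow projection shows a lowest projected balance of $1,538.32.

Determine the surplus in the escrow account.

$892.48

Homeowner's insurance = $1,071.00 per year
School district tax = $2,804.04 per year
Combined annual = $1,071.00 + $2,804.04 = $3,875.04
Monthly escrow = $3,875.04 ÷ 12 = $322.92
Required reserve = 2 × $322.92 = $645.84
Excess over cushion: $1,538.32 − $645.84 = $892.48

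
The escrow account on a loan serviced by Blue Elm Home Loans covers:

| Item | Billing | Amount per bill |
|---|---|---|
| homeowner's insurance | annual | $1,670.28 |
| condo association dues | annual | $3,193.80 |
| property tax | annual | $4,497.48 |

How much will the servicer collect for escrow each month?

Homeowner's insurance = $1,670.28
Condo association dues = $3,193.80
Property tax = $4,497.48
Combined annual = $1,670.28 + $3,193.80 + $4,497.48 = $9,361.56
Monthly = $9,361.56 ÷ 12 = $780.13

$780.13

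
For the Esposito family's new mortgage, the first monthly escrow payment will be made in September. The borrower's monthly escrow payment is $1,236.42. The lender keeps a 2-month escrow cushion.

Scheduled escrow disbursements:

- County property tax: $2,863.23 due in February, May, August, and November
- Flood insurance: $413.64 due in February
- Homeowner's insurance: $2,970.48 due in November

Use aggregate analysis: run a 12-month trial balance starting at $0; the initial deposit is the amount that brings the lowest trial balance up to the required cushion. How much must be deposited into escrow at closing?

Cushion = 2 × $1,236.42 = $2,472.84
Trial balance (start $0, +$1,236.42 each month, − disbursements):
  Sep: +$1,236.42 → $1,236.42
  Oct: +$1,236.42 → $2,472.84
  Nov: +$1,236.42 − $5,833.71 → -$2,124.45
  Dec: +$1,236.42 → -$888.03
  Jan: +$1,236.42 → $348.39
  Feb: +$1,236.42 − $3,276.87 → -$1,692.06
  Mar: +$1,236.42 → -$455.64
  Apr: +$1,236.42 → $780.78
  May: +$1,236.42 − $2,863.23 → -$846.03
  Jun: +$1,236.42 → $390.39
  Jul: +$1,236.42 → $1,626.81
  Aug: +$1,236.42 − $2,863.23 → $0.00
Lowest trial balance = -$2,124.45 (Nov)
Initial deposit = cushion − low point = $2,472.84 − (-$2,124.45) = $4,597.29

$4,597.29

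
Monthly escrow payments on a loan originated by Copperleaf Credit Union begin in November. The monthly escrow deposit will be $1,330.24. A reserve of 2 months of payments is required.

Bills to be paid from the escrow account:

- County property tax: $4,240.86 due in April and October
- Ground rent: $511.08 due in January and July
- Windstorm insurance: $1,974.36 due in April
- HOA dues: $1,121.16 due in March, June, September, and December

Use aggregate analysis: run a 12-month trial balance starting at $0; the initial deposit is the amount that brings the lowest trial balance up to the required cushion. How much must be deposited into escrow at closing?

Cushion = 2 × $1,330.24 = $2,660.48
Trial balance (start $0, +$1,330.24 each month, − disbursements):
  Nov: +$1,330.24 → $1,330.24
  Dec: +$1,330.24 − $1,121.16 → $1,539.32
  Jan: +$1,330.24 − $511.08 → $2,358.48
  Feb: +$1,330.24 → $3,688.72
  Mar: +$1,330.24 − $1,121.16 → $3,897.80
  Apr: +$1,330.24 − $6,215.22 → -$987.18
  May: +$1,330.24 → $343.06
  Jun: +$1,330.24 − $1,121.16 → $552.14
  Jul: +$1,330.24 − $511.08 → $1,371.30
  Aug: +$1,330.24 → $2,701.54
  Sep: +$1,330.24 − $1,121.16 → $2,910.62
  Oct: +$1,330.24 − $4,240.86 → $0.00
Lowest trial balance = -$987.18 (Apr)
Initial deposit = cushion − low point = $2,660.48 − (-$987.18) = $3,647.66

$3,647.66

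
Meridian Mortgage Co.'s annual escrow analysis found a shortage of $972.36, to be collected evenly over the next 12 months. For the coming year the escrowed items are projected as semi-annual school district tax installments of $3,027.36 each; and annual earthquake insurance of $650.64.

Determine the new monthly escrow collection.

$639.81

School district tax = $3,027.36 × 2 = $6,054.72 per year
Earthquake insurance = $650.64 per year
Total annual escrow = $6,705.36
Per month = $6,705.36 / 12 = $558.78
Monthly shortage recovery: $972.36 ÷ 12 = $81.03
New monthly escrow = $558.78 + $81.03 = $639.81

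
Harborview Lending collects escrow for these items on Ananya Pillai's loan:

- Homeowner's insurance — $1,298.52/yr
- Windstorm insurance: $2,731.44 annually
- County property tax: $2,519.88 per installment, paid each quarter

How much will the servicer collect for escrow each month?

$1,175.79

Homeowner's insurance: $1,298.52 annually
Windstorm insurance: $2,731.44 annually
County property tax: $2,519.88 × 4 = $10,079.52 annually
Total per year = $1,298.52 + $2,731.44 + $10,079.52 = $14,109.48
Per month = $14,109.48 / 12 = $1,175.79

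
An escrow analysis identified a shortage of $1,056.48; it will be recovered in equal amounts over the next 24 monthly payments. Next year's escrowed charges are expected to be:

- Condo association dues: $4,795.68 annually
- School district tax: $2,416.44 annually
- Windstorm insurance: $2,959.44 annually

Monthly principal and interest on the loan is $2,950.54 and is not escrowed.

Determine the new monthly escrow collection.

$891.65

Condo association dues — $4,795.68
School district tax — $2,416.44
Windstorm insurance — $2,959.44
Combined annual = $10,171.56
Base monthly escrow = $10,171.56 / 12 = $847.63
Shortage spread = $1,056.48 ÷ 24 = $44.02/mo
New monthly escrow = $847.63 + $44.02 = $891.65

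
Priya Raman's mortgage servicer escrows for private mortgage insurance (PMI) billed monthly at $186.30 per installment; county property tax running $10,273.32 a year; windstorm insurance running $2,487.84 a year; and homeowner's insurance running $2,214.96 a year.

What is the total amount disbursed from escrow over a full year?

$17,211.72

Private mortgage insurance (PMI): $186.30 × 12 = $2,235.60
County property tax: $10,273.32
Windstorm insurance: $2,487.84
Homeowner's insurance: $2,214.96
Yearly total = $2,235.60 + $10,273.32 + $2,487.84 + $2,214.96 = $17,211.72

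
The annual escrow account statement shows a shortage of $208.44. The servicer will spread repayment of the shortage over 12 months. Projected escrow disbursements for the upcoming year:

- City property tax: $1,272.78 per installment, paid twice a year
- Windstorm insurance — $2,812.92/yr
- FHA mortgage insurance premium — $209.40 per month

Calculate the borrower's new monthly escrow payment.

$673.31

City property tax = $1,272.78 × 2 = $2,545.56/yr
Windstorm insurance = $2,812.92/yr
FHA mortgage insurance premium = $209.40 × 12 = $2,512.80/yr
Total per year = $7,871.28
Base monthly escrow = $7,871.28 / 12 = $655.94
Monthly shortage recovery: $208.44 ÷ 12 = $17.37
Adjusted monthly = $655.94 + $17.37 = $673.31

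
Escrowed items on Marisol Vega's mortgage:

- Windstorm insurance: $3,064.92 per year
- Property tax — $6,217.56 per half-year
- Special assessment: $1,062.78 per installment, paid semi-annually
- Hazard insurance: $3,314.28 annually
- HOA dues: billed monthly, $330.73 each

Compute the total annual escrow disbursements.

Windstorm insurance — $3,064.92 per year
Property tax — $6,217.56 × 2 = $12,435.12 per year
Special assessment — $1,062.78 × 2 = $2,125.56 per year
Hazard insurance — $3,314.28 per year
HOA dues — $330.73 × 12 = $3,968.76 per year
Total per year = $3,064.92 + $12,435.12 + $2,125.56 + $3,314.28 + $3,968.76 = $24,908.64

$24,908.64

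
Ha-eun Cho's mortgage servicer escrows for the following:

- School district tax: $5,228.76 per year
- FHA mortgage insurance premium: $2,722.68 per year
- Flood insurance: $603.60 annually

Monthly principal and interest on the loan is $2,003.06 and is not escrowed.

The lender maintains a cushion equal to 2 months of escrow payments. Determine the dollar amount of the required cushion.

School district tax — $5,228.76 per year
FHA mortgage insurance premium — $2,722.68 per year
Flood insurance — $603.60 per year
Annual escrow total = $5,228.76 + $2,722.68 + $603.60 = $8,555.04
Per month = $8,555.04 / 12 = $712.92
Cushion = 2 × $712.92 = $1,425.84

$1,425.84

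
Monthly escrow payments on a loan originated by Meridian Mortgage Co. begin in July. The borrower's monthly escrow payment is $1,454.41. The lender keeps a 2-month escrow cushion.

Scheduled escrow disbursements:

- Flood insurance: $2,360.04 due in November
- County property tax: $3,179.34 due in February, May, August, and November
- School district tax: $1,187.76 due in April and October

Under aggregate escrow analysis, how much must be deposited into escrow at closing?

Cushion = 2 × $1,454.41 = $2,908.82
Trial balance (start $0, +$1,454.41 each month, − disbursements):
  Jul: +$1,454.41 → $1,454.41
  Aug: +$1,454.41 − $3,179.34 → -$270.52
  Sep: +$1,454.41 → $1,183.89
  Oct: +$1,454.41 − $1,187.76 → $1,450.54
  Nov: +$1,454.41 − $5,539.38 → -$2,634.43
  Dec: +$1,454.41 → -$1,180.02
  Jan: +$1,454.41 → $274.39
  Feb: +$1,454.41 − $3,179.34 → -$1,450.54
  Mar: +$1,454.41 → $3.87
  Apr: +$1,454.41 − $1,187.76 → $270.52
  May: +$1,454.41 − $3,179.34 → -$1,454.41
  Jun: +$1,454.41 → $0.00
Lowest trial balance = -$2,634.43 (Nov)
Initial deposit = cushion − low point = $2,908.82 − (-$2,634.43) = $5,543.25

$5,543.25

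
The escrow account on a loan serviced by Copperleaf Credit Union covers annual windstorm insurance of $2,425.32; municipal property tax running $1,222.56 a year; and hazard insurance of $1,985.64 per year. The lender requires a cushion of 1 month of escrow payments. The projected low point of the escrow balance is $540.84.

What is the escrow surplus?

$71.38

Windstorm insurance = $2,425.32 per year
Municipal property tax = $1,222.56 per year
Hazard insurance = $1,985.64 per year
Total annual escrow = $2,425.32 + $1,222.56 + $1,985.64 = $5,633.52
Monthly = $5,633.52 ÷ 12 = $469.46
Required cushion = 1 × $469.46 = $469.46
Surplus = $540.84 − $469.46 = $71.38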